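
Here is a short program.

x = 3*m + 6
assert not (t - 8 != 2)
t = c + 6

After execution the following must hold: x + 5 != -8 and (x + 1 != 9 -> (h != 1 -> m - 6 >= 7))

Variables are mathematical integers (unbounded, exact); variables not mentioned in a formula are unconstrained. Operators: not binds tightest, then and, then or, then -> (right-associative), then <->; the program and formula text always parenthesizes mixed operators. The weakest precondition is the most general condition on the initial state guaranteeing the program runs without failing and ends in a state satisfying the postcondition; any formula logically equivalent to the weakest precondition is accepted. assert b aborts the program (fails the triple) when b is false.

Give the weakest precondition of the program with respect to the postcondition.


Working backward. After the program, the postcondition x + 5 != -8 and (x + 1 != 9 -> (h != 1 -> m - 6 >= 7)) must hold; in canonical form it is x != -13 and (x != 8 -> (h != 1 -> m >= 13)).
Before t := c + 6: x != -13 and (x != 8 -> (h != 1 -> m >= 13))
Before assert not (t - 8 != 2): (not (t != 10)) and x != -13 and (x != 8 -> (h != 1 -> m >= 13))
Before x := 3*m + 6: (not (t != 10)) and 3*m != -19 and (3*m != 2 -> (h != 1 -> m >= 13))
Answer: WP = (not (t != 10)) and 3*m != -19 and (3*m != 2 -> (h != 1 -> m >= 13))


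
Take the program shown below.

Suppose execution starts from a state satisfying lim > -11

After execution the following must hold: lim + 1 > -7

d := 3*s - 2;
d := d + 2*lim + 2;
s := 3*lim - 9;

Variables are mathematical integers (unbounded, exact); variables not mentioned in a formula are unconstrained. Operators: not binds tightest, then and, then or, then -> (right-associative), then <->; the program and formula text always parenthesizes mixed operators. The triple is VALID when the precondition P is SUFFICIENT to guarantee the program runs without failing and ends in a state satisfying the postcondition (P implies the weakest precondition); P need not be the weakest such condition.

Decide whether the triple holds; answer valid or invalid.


Working backward. After the program, the postcondition lim + 1 > -7 must hold; in canonical form it is lim > -8.
Before s := 3*lim - 9: lim > -8
Before d := d + 2*lim + 2: lim > -8
Before d := 3*s - 2: lim > -8
The weakest precondition is lim > -8.
Check whether lim > -11 implies it.
Countermodel: at the initial state lim = -10, the precondition holds but the weakest precondition fails.
Answer: invalid


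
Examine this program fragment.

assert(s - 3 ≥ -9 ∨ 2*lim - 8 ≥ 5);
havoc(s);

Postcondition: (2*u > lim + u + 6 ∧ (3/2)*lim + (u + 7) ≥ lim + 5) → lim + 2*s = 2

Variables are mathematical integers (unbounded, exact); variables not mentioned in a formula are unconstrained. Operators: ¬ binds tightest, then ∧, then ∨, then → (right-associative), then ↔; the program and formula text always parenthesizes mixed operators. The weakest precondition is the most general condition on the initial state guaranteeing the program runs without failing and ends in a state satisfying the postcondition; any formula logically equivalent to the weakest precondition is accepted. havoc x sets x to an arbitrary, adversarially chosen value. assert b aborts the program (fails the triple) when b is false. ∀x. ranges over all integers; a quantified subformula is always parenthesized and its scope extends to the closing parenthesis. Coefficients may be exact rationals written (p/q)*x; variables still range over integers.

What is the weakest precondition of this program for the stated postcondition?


Working backward. After the program, the postcondition (2*u > lim + u + 6 ∧ (3/2)*lim + (u + 7) ≥ lim + 5) → lim + 2*s = 2 must hold; in canonical form it is (u > lim + 6 ∧ (1/2)*lim + u ≥ -2) → lim + 2*s = 2.
Before havoc s: ∀s_1. ((u > lim + 6 ∧ (1/2)*lim + u ≥ -2) → lim + 2*s_1 = 2)
Before assert s - 3 ≥ -9 ∨ 2*lim - 8 ≥ 5: (s ≥ -6 ∨ 2*lim ≥ 13) ∧ (∀s_1. ((u > lim + 6 ∧ (1/2)*lim + u ≥ -2) → lim + 2*s_1 = 2))
Answer: WP = (s ≥ -6 ∨ 2*lim ≥ 13) ∧ (∀s_1. ((u > lim + 6 ∧ (1/2)*lim + u ≥ -2) → lim + 2*s_1 = 2))


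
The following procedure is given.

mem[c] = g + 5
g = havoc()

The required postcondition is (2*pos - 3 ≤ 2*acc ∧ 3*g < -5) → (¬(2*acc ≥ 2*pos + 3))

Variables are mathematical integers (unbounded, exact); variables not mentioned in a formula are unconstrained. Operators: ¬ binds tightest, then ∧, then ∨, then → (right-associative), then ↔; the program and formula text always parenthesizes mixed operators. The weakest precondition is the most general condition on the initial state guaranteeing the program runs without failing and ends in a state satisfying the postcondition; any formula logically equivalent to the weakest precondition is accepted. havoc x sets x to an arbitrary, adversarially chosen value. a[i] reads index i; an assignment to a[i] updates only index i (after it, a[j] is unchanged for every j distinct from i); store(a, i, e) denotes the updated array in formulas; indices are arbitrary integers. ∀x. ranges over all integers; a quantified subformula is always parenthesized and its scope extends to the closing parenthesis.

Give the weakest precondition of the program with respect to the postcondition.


Working backward. After the program, the postcondition (2*pos - 3 ≤ 2*acc ∧ 3*g < -5) → (¬(2*acc ≥ 2*pos + 3)) must hold; in canonical form it is (2*pos ≤ 2*acc + 3 ∧ 3*g < -5) → (¬(2*acc ≥ 2*pos + 3)).
Before havoc g: ∀g_1. ((2*pos ≤ 2*acc + 3 ∧ 3*g_1 < -5) → (¬(2*acc ≥ 2*pos + 3)))
Before mem[c] := g + 5: ∀g_1. ((2*pos ≤ 2*acc + 3 ∧ 3*g_1 < -5) → (¬(2*acc ≥ 2*pos + 3)))
Answer: WP = ∀g_1. ((2*pos ≤ 2*acc + 3 ∧ 3*g_1 < -5) → (¬(2*acc ≥ 2*pos + 3)))


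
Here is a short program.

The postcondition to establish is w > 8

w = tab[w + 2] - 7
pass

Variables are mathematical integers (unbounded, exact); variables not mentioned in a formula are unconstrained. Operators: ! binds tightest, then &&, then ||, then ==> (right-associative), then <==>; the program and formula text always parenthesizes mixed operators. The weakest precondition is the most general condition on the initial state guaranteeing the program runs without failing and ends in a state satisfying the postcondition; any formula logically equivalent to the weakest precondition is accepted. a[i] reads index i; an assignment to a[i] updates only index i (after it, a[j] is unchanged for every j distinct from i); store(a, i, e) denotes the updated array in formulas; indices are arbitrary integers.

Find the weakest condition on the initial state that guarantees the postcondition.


Working backward. After the program, w > 8 must hold.
Before skip: w > 8
Before w := tab[w + 2] - 7: tab[w + 2] > 15
Answer: WP = tab[w + 2] > 15


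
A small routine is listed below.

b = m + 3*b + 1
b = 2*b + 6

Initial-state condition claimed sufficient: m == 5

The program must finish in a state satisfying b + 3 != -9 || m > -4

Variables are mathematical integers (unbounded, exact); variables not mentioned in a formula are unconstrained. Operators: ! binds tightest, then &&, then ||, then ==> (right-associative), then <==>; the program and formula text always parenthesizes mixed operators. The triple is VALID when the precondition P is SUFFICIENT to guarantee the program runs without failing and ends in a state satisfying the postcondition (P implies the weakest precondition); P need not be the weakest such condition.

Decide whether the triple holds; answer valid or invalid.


Working backward. After the program, the postcondition b + 3 != -9 || m > -4 must hold; in canonical form it is b != -12 || m > -4.
Before b := 2*b + 6: 2*b != -18 || m > -4
Before b := m + 3*b + 1: 6*b + 2*m != -20 || m > -4
The weakest precondition is 6*b + 2*m != -20 || m > -4.
Check whether m == 5 implies it.
Every state satisfying the precondition satisfies the weakest precondition: the implication holds.
Answer: valid


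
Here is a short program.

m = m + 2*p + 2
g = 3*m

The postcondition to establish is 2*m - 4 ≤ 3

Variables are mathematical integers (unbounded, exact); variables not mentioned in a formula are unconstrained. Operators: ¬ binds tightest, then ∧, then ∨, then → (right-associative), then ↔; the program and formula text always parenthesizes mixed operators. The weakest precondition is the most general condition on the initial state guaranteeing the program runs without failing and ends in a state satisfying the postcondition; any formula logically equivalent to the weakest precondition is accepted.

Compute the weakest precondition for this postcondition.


Working backward. After the program, the postcondition 2*m - 4 ≤ 3 must hold; in canonical form it is 2*m ≤ 7.
Before g := 3*m: 2*m ≤ 7
Before m := m + 2*p + 2: 2*m + 4*p ≤ 3
Answer: WP = 2*m + 4*p ≤ 3


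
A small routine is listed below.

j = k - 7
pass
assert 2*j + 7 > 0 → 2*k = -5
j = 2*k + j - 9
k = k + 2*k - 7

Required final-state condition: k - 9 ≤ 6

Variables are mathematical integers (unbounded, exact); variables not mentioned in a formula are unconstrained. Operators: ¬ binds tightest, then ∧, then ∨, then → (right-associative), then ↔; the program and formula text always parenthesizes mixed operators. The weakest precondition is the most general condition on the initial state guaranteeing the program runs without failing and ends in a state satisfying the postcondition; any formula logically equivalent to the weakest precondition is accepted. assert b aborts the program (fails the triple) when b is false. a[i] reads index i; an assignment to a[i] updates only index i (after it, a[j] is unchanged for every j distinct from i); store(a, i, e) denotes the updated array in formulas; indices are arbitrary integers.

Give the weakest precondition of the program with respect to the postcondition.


Working backward. After the program, the postcondition k - 9 ≤ 6 must hold; in canonical form it is k ≤ 15.
Before k := k + 2*k - 7: 3*k ≤ 22
Before j := 2*k + j - 9: 3*k ≤ 22
Before assert 2*j + 7 > 0 → 2*k = -5: (2*j > -7 → 2*k = -5) ∧ 3*k ≤ 22
Before skip: (2*j > -7 → 2*k = -5) ∧ 3*k ≤ 22
Before j := k - 7: (2*k > 7 → 2*k = -5) ∧ 3*k ≤ 22
Answer: WP = (2*k > 7 → 2*k = -5) ∧ 3*k ≤ 22


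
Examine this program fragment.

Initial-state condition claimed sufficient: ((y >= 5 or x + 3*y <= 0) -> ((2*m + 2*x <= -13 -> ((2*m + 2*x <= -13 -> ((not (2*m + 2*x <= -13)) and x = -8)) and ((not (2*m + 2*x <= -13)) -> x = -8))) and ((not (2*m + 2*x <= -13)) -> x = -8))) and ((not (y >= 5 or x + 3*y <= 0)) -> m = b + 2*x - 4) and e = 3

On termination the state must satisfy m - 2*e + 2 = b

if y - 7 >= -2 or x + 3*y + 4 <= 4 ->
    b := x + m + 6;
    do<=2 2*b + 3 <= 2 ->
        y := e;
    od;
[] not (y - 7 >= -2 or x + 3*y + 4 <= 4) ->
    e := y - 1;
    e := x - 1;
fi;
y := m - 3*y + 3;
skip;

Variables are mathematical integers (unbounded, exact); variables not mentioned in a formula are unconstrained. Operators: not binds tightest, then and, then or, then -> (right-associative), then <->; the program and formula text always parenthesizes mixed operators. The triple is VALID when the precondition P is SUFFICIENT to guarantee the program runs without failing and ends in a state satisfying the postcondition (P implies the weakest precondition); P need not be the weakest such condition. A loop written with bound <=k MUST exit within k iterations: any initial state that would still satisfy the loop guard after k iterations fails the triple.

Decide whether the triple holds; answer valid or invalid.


Working backward. After the program, the postcondition m - 2*e + 2 = b must hold; in canonical form it is m = b + 2*e - 2.
Before skip: m = b + 2*e - 2
Before y := m - 3*y + 3: m = b + 2*e - 2
Then branch requires (2*m + 2*x <= -13 -> ((2*m + 2*x <= -13 -> ((not (2*m + 2*x <= -13)) and 2*e + x = -4)) and ((not (2*m + 2*x <= -13)) -> 2*e + x = -4))) and ((not (2*m + 2*x <= -13)) -> 2*e + x = -4); else branch requires m = b + 2*x - 4.
Before the if: ((y >= 5 or x + 3*y <= 0) -> ((2*m + 2*x <= -13 -> ((2*m + 2*x <= -13 -> ((not (2*m + 2*x <= -13)) and 2*e + x = -4)) and ((not (2*m + 2*x <= -13)) -> 2*e + x = -4))) and ((not (2*m + 2*x <= -13)) -> 2*e + x = -4))) and ((not (y >= 5 or x + 3*y <= 0)) -> m = b + 2*x - 4)
The weakest precondition is ((y >= 5 or x + 3*y <= 0) -> ((2*m + 2*x <= -13 -> ((2*m + 2*x <= -13 -> ((not (2*m + 2*x <= -13)) and 2*e + x = -4)) and ((not (2*m + 2*x <= -13)) -> 2*e + x = -4))) and ((not (2*m + 2*x <= -13)) -> 2*e + x = -4))) and ((not (y >= 5 or x + 3*y <= 0)) -> m = b + 2*x - 4).
Check whether ((y >= 5 or x + 3*y <= 0) -> ((2*m + 2*x <= -13 -> ((2*m + 2*x <= -13 -> ((not (2*m + 2*x <= -13)) and x = -8)) and ((not (2*m + 2*x <= -13)) -> x = -8))) and ((not (2*m + 2*x <= -13)) -> x = -8))) and ((not (y >= 5 or x + 3*y <= 0)) -> m = b + 2*x - 4) and e = 3 implies it.
Countermodel: at the initial state b = 22, e = 3, m = 2, x = -8, y = 0, the precondition holds but the weakest precondition fails.
Answer: invalid


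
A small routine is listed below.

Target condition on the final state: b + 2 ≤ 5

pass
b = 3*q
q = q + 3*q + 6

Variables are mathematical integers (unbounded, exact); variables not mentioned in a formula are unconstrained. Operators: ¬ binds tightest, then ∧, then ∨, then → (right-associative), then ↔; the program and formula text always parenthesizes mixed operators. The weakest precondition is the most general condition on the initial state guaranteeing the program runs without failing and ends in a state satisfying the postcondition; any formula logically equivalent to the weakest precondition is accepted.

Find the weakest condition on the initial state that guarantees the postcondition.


Working backward. After the program, the postcondition b + 2 ≤ 5 must hold; in canonical form it is b ≤ 3.
Before q := q + 3*q + 6: b ≤ 3
Before b := 3*q: 3*q ≤ 3
Before skip: 3*q ≤ 3
Answer: WP = 3*q ≤ 3


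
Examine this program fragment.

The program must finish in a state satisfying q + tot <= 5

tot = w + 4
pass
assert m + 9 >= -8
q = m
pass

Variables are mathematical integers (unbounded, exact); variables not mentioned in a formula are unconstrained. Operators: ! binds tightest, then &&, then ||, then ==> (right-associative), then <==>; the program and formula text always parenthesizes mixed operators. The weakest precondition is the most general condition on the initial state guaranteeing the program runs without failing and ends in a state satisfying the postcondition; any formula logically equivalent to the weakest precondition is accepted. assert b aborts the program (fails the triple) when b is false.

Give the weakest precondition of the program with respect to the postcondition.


Working backward. After the program, q + tot <= 5 must hold.
Before skip: q + tot <= 5
Before q := m: m + tot <= 5
Before assert m + 9 >= -8: m >= -17 && m + tot <= 5
Before skip: m >= -17 && m + tot <= 5
Before tot := w + 4: m >= -17 && m + w <= 1
Answer: WP = m >= -17 && m + w <= 1


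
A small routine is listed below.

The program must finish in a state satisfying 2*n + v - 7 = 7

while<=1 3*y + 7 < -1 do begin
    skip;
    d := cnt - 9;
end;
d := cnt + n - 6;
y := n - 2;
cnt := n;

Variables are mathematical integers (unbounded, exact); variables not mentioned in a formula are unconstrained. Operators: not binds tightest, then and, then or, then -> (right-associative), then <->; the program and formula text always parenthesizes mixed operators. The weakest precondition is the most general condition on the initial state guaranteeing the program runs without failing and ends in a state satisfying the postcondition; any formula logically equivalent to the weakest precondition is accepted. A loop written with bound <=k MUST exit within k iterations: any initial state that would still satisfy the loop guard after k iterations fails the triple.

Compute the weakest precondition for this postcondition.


Working backward. After the program, the postcondition 2*n + v - 7 = 7 must hold; in canonical form it is 2*n + v = 14.
Before cnt := n: 2*n + v = 14
Before y := n - 2: 2*n + v = 14
Before d := cnt + n - 6: 2*n + v = 14
Before the loop (bound <=1), unroll the exhaustion recursion (WP_0 = exit-now case; WP_j = one more guarded iteration, up to j = 1):
  WP_0: (not (3*y < -8)) and 2*n + v = 14
  WP_1: (3*y < -8 -> ((not (3*y < -8)) and 2*n + v = 14)) and ((not (3*y < -8)) -> 2*n + v = 14)
So before the loop: (3*y < -8 -> ((not (3*y < -8)) and 2*n + v = 14)) and ((not (3*y < -8)) -> 2*n + v = 14)
Answer: WP = (3*y < -8 -> ((not (3*y < -8)) and 2*n + v = 14)) and ((not (3*y < -8)) -> 2*n + v = 14)


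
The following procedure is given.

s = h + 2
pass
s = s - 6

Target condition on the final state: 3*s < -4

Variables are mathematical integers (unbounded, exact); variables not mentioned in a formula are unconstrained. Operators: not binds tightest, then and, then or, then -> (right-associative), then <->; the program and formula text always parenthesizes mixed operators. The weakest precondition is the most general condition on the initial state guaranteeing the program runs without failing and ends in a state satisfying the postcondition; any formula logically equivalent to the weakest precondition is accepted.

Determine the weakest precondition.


Working backward. After the program, 3*s < -4 must hold.
Before s := s - 6: 3*s < 14
Before skip: 3*s < 14
Before s := h + 2: 3*h < 8
Answer: WP = 3*h < 8


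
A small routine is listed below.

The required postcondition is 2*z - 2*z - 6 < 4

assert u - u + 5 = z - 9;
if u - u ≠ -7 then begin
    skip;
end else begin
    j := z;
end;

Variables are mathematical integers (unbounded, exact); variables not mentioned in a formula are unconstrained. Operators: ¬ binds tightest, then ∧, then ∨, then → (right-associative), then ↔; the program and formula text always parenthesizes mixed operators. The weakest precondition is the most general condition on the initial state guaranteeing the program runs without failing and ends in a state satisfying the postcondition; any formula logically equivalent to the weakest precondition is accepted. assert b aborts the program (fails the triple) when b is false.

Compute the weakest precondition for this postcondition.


Working backward. After the program, the postcondition 2*z - 2*z - 6 < 4 must hold; in canonical form it is true.
Then branch requires true; else branch requires true.
Before the if: true
Before assert u - u + 5 = z - 9: z = 14
Answer: WP = z = 14


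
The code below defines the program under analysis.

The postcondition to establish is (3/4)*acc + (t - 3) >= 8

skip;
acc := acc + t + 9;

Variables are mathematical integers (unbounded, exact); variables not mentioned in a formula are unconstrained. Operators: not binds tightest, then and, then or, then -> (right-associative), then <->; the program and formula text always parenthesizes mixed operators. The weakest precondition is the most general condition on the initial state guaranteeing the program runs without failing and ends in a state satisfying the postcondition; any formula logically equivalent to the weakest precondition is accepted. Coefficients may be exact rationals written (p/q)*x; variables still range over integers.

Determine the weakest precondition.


Working backward. After the program, the postcondition (3/4)*acc + (t - 3) >= 8 must hold; in canonical form it is (3/4)*acc + t >= 11.
Before acc := acc + t + 9: (3/4)*acc + (7/4)*t >= 17/4
Before skip: (3/4)*acc + (7/4)*t >= 17/4
Answer: WP = (3/4)*acc + (7/4)*t >= 17/4


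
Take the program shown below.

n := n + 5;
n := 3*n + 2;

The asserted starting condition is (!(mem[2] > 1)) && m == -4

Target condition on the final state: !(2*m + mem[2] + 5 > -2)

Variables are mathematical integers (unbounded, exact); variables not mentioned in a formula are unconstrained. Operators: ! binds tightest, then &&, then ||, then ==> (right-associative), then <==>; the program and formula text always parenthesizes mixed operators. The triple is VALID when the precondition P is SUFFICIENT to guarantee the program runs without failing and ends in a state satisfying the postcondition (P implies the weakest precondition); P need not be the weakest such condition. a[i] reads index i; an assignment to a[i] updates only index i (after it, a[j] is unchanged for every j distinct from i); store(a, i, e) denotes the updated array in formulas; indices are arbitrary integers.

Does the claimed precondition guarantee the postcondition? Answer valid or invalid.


Working backward. After the program, the postcondition !(2*m + mem[2] + 5 > -2) must hold; in canonical form it is !(mem[2] + 2*m > -7).
Before n := 3*n + 2: !(mem[2] + 2*m > -7)
Before n := n + 5: !(mem[2] + 2*m > -7)
The weakest precondition is !(mem[2] + 2*m > -7).
Check whether (!(mem[2] > 1)) && m == -4 implies it.
Every state satisfying the precondition satisfies the weakest precondition: the implication holds.
Answer: valid


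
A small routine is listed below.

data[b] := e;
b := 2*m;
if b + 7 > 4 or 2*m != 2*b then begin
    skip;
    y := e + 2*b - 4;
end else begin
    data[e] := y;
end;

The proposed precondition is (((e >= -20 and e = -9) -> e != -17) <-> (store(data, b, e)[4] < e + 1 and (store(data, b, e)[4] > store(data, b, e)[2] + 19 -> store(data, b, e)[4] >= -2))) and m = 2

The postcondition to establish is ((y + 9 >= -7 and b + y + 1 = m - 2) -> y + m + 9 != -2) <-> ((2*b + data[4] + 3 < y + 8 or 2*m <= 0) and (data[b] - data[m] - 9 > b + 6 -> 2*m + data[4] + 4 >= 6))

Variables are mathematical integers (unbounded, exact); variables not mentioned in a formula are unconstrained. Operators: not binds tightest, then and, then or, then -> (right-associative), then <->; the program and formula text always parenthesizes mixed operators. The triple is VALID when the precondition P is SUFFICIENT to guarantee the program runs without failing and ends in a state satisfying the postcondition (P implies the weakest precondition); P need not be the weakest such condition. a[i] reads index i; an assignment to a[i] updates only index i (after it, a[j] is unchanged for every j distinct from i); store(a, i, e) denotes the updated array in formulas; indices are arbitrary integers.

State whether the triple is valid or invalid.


Working backward. After the program, the postcondition ((y + 9 >= -7 and b + y + 1 = m - 2) -> y + m + 9 != -2) <-> ((2*b + data[4] + 3 < y + 8 or 2*m <= 0) and (data[b] - data[m] - 9 > b + 6 -> 2*m + data[4] + 4 >= 6)) must hold; in canonical form it is ((y >= -16 and b + y = m - 3) -> m + y != -11) <-> ((data[4] + 2*b < y + 5 or 2*m <= 0) and (data[b] > data[m] + b + 15 -> data[4] + 2*m >= 2)).
Then branch requires ((2*b + e >= -12 and 3*b + e = m + 1) -> 2*b + e + m != -7) <-> ((data[4] < e + 1 or 2*m <= 0) and (data[b] > data[m] + b + 15 -> data[4] + 2*m >= 2)); else branch requires ((y >= -16 and b + y = m - 3) -> m + y != -11) <-> ((store(data, e, y)[4] + 2*b < y + 5 or 2*m <= 0) and (store(data, e, y)[b] > store(data, e, y)[m] + b + 15 -> store(data, e, y)[4] + 2*m >= 2)).
Before the if: ((b > -3 or 2*m != 2*b) -> (((2*b + e >= -12 and 3*b + e = m + 1) -> 2*b + e + m != -7) <-> ((data[4] < e + 1 or 2*m <= 0) and (data[b] > data[m] + b + 15 -> data[4] + 2*m >= 2)))) and ((not (b > -3 or 2*m != 2*b)) -> (((y >= -16 and b + y = m - 3) -> m + y != -11) <-> ((store(data, e, y)[4] + 2*b < y + 5 or 2*m <= 0) and (store(data, e, y)[b] > store(data, e, y)[m] + b + 15 -> store(data, e, y)[4] + 2*m >= 2))))
Before b := 2*m: ((2*m > -3 or 2*m != 0) -> (((e + 4*m >= -12 and e + 5*m = 1) -> e + 5*m != -7) <-> ((data[4] < e + 1 or 2*m <= 0) and (data[2*m] > data[m] + 2*m + 15 -> data[4] + 2*m >= 2)))) and ((not (2*m > -3 or 2*m != 0)) -> (((y >= -16 and m + y = -3) -> m + y != -11) <-> ((store(data, e, y)[4] + 4*m < y + 5 or 2*m <= 0) and (store(data, e, y)[2*m] > store(data, e, y)[m] + 2*m + 15 -> store(data, e, y)[4] + 2*m >= 2))))
Before data[b] := e: ((2*m > -3 or 2*m != 0) -> (((e + 4*m >= -12 and e + 5*m = 1) -> e + 5*m != -7) <-> ((store(data, b, e)[4] < e + 1 or 2*m <= 0) and (store(data, b, e)[2*m] > store(data, b, e)[m] + 2*m + 15 -> store(data, b, e)[4] + 2*m >= 2)))) and ((not (2*m > -3 or 2*m != 0)) -> (((y >= -16 and m + y = -3) -> m + y != -11) <-> ((store(store(data, b, e), e, y)[4] + 4*m < y + 5 or 2*m <= 0) and (store(store(data, b, e), e, y)[2*m] > store(store(data, b, e), e, y)[m] + 2*m + 15 -> store(store(data, b, e), e, y)[4] + 2*m >= 2))))
The weakest precondition is ((2*m > -3 or 2*m != 0) -> (((e + 4*m >= -12 and e + 5*m = 1) -> e + 5*m != -7) <-> ((store(data, b, e)[4] < e + 1 or 2*m <= 0) and (store(data, b, e)[2*m] > store(data, b, e)[m] + 2*m + 15 -> store(data, b, e)[4] + 2*m >= 2)))) and ((not (2*m > -3 or 2*m != 0)) -> (((y >= -16 and m + y = -3) -> m + y != -11) <-> ((store(store(data, b, e), e, y)[4] + 4*m < y + 5 or 2*m <= 0) and (store(store(data, b, e), e, y)[2*m] > store(store(data, b, e), e, y)[m] + 2*m + 15 -> store(store(data, b, e), e, y)[4] + 2*m >= 2)))).
Check whether (((e >= -20 and e = -9) -> e != -17) <-> (store(data, b, e)[4] < e + 1 and (store(data, b, e)[4] > store(data, b, e)[2] + 19 -> store(data, b, e)[4] >= -2))) and m = 2 implies it.
Every state satisfying the precondition satisfies the weakest precondition: the implication holds.
Answer: valid


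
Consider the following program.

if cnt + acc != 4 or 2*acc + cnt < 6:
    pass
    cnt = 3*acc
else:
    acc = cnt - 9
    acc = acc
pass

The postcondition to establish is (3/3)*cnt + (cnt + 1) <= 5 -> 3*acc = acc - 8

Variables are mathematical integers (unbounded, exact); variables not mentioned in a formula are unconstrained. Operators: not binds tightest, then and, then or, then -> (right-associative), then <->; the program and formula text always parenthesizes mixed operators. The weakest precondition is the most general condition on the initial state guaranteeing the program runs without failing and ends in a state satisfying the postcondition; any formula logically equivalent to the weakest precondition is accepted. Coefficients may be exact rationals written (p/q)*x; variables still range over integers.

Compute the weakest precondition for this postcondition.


Working backward. After the program, the postcondition (3/3)*cnt + (cnt + 1) <= 5 -> 3*acc = acc - 8 must hold; in canonical form it is 2*cnt <= 4 -> 2*acc = -8.
Before skip: 2*cnt <= 4 -> 2*acc = -8
Then branch requires 6*acc <= 4 -> 2*acc = -8; else branch requires 2*cnt <= 4 -> 2*cnt = 10.
Before the if: ((acc + cnt != 4 or 2*acc + cnt < 6) -> (6*acc <= 4 -> 2*acc = -8)) and ((not (acc + cnt != 4 or 2*acc + cnt < 6)) -> (2*cnt <= 4 -> 2*cnt = 10))
Answer: WP = ((acc + cnt != 4 or 2*acc + cnt < 6) -> (6*acc <= 4 -> 2*acc = -8)) and ((not (acc + cnt != 4 or 2*acc + cnt < 6)) -> (2*cnt <= 4 -> 2*cnt = 10))


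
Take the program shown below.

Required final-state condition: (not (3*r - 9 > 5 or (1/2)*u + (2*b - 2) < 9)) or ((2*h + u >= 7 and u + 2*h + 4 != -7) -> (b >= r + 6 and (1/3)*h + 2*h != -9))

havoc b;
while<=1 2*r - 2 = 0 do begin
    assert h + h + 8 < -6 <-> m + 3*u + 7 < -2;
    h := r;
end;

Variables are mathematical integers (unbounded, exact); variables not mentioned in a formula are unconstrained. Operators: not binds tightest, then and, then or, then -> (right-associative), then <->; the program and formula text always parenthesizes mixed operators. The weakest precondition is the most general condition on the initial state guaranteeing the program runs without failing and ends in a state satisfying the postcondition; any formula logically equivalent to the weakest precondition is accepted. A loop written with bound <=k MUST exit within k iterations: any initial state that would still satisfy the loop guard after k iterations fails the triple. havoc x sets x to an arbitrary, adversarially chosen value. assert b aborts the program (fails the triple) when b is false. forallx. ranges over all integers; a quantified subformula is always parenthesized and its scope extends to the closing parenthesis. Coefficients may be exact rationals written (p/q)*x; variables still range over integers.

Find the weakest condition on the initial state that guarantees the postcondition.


Working backward. After the program, the postcondition (not (3*r - 9 > 5 or (1/2)*u + (2*b - 2) < 9)) or ((2*h + u >= 7 and u + 2*h + 4 != -7) -> (b >= r + 6 and (1/3)*h + 2*h != -9)) must hold; in canonical form it is (not (3*r > 14 or 2*b + (1/2)*u < 11)) or ((2*h + u >= 7 and 2*h + u != -11) -> (b >= r + 6 and (7/3)*h != -9)).
Before the loop (bound <=1), unroll the exhaustion recursion (WP_0 = exit-now case; WP_j = one more guarded iteration, up to j = 1):
  WP_0: (not (2*r = 2)) and ((not (3*r > 14 or 2*b + (1/2)*u < 11)) or ((2*h + u >= 7 and 2*h + u != -11) -> (b >= r + 6 and (7/3)*h != -9)))
  WP_1: (2*r = 2 -> ((2*h < -14 <-> m + 3*u < -9) and (not (2*r = 2)) and ((not (3*r > 14 or 2*b + (1/2)*u < 11)) or ((2*r + u >= 7 and 2*r + u != -11) -> (b >= r + 6 and (7/3)*r != -9))))) and ((not (2*r = 2)) -> ((not (3*r > 14 or 2*b + (1/2)*u < 11)) or ((2*h + u >= 7 and 2*h + u != -11) -> (b >= r + 6 and (7/3)*h != -9))))
So before the loop: (2*r = 2 -> ((2*h < -14 <-> m + 3*u < -9) and (not (2*r = 2)) and ((not (3*r > 14 or 2*b + (1/2)*u < 11)) or ((2*r + u >= 7 and 2*r + u != -11) -> (b >= r + 6 and (7/3)*r != -9))))) and ((not (2*r = 2)) -> ((not (3*r > 14 or 2*b + (1/2)*u < 11)) or ((2*h + u >= 7 and 2*h + u != -11) -> (b >= r + 6 and (7/3)*h != -9))))
Before havoc b: forall b_1. ((2*r = 2 -> ((2*h < -14 <-> m + 3*u < -9) and (not (2*r = 2)) and ((not (3*r > 14 or 2*b_1 + (1/2)*u < 11)) or ((2*r + u >= 7 and 2*r + u != -11) -> (b_1 >= r + 6 and (7/3)*r != -9))))) and ((not (2*r = 2)) -> ((not (3*r > 14 or 2*b_1 + (1/2)*u < 11)) or ((2*h + u >= 7 and 2*h + u != -11) -> (b_1 >= r + 6 and (7/3)*h != -9)))))
Answer: WP = forall b_1. ((2*r = 2 -> ((2*h < -14 <-> m + 3*u < -9) and (not (2*r = 2)) and ((not (3*r > 14 or 2*b_1 + (1/2)*u < 11)) or ((2*r + u >= 7 and 2*r + u != -11) -> (b_1 >= r + 6 and (7/3)*r != -9))))) and ((not (2*r = 2)) -> ((not (3*r > 14 or 2*b_1 + (1/2)*u < 11)) or ((2*h + u >= 7 and 2*h + u != -11) -> (b_1 >= r + 6 and (7/3)*h != -9)))))


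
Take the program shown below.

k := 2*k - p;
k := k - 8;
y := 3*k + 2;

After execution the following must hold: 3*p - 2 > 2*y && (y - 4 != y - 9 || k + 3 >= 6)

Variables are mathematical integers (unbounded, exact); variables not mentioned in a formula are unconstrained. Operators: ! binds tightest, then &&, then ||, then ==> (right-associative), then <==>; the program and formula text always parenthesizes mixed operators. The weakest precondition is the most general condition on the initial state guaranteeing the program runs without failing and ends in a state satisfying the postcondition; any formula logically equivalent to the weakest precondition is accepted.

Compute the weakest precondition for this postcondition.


Working backward. After the program, the postcondition 3*p - 2 > 2*y && (y - 4 != y - 9 || k + 3 >= 6) must hold; in canonical form it is 3*p > 2*y + 2.
Before y := 3*k + 2: 3*p > 6*k + 6
Before k := k - 8: 3*p > 6*k - 42
Before k := 2*k - p: 9*p > 12*k - 42
Answer: WP = 9*p > 12*k - 42


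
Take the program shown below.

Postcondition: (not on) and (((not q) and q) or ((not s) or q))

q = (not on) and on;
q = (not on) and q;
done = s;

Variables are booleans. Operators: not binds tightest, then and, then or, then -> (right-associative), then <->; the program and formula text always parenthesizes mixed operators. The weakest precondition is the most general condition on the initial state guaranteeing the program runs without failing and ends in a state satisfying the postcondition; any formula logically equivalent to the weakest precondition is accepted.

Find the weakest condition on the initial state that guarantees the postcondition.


Working backward. After the program, the postcondition (not on) and (((not q) and q) or ((not s) or q)) must hold; in canonical form it is (not on) and ((not s) or q).
Before done := s: (not on) and ((not s) or q)
Before q := (not on) and q: (not on) and ((not s) or ((not on) and q))
Before q := (not on) and on: (not on) and (not s)
Answer: WP = (not on) and (not s)


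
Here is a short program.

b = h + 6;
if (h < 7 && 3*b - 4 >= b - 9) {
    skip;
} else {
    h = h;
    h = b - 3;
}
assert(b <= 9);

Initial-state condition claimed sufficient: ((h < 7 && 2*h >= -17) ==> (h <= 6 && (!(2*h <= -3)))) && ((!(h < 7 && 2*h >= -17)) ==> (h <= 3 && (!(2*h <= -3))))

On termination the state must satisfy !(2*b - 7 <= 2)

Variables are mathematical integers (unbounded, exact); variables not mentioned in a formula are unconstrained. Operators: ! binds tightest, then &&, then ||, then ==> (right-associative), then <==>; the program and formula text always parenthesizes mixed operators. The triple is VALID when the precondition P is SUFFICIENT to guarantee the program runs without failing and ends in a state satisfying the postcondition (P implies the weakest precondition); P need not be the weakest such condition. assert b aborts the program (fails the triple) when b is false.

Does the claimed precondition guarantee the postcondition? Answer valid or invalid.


Working backward. After the program, the postcondition !(2*b - 7 <= 2) must hold; in canonical form it is !(2*b <= 9).
Before assert b <= 9: b <= 9 && (!(2*b <= 9))
Then branch requires b <= 9 && (!(2*b <= 9)); else branch requires b <= 9 && (!(2*b <= 9)).
Before the if: ((h < 7 && 2*b >= -5) ==> (b <= 9 && (!(2*b <= 9)))) && ((!(h < 7 && 2*b >= -5)) ==> (b <= 9 && (!(2*b <= 9))))
Before b := h + 6: ((h < 7 && 2*h >= -17) ==> (h <= 3 && (!(2*h <= -3)))) && ((!(h < 7 && 2*h >= -17)) ==> (h <= 3 && (!(2*h <= -3))))
The weakest precondition is ((h < 7 && 2*h >= -17) ==> (h <= 3 && (!(2*h <= -3)))) && ((!(h < 7 && 2*h >= -17)) ==> (h <= 3 && (!(2*h <= -3)))).
Check whether ((h < 7 && 2*h >= -17) ==> (h <= 6 && (!(2*h <= -3)))) && ((!(h < 7 && 2*h >= -17)) ==> (h <= 3 && (!(2*h <= -3)))) implies it.
Countermodel: at the initial state h = 4, the precondition holds but the weakest precondition fails.
Answer: invalid


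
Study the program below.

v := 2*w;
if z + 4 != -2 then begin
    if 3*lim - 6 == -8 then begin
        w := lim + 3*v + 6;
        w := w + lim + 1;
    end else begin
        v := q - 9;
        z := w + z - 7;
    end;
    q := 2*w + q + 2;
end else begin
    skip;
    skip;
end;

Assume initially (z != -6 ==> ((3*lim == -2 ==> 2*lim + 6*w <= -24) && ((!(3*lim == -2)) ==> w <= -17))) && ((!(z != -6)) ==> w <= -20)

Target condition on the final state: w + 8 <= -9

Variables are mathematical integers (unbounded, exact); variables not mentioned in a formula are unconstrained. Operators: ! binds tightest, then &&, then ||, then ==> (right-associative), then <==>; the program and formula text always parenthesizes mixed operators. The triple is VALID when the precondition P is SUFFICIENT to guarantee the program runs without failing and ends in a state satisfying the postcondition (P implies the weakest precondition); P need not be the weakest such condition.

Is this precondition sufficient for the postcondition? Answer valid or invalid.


Working backward. After the program, the postcondition w + 8 <= -9 must hold; in canonical form it is w <= -17.
Then branch requires (3*lim == -2 ==> 2*lim + 3*v <= -24) && ((!(3*lim == -2)) ==> w <= -17); else branch requires w <= -17.
Before the if: (z != -6 ==> ((3*lim == -2 ==> 2*lim + 3*v <= -24) && ((!(3*lim == -2)) ==> w <= -17))) && ((!(z != -6)) ==> w <= -17)
Before v := 2*w: (z != -6 ==> ((3*lim == -2 ==> 2*lim + 6*w <= -24) && ((!(3*lim == -2)) ==> w <= -17))) && ((!(z != -6)) ==> w <= -17)
The weakest precondition is (z != -6 ==> ((3*lim == -2 ==> 2*lim + 6*w <= -24) && ((!(3*lim == -2)) ==> w <= -17))) && ((!(z != -6)) ==> w <= -17).
Check whether (z != -6 ==> ((3*lim == -2 ==> 2*lim + 6*w <= -24) && ((!(3*lim == -2)) ==> w <= -17))) && ((!(z != -6)) ==> w <= -20) implies it.
Every state satisfying the precondition satisfies the weakest precondition: the implication holds.
Answer: valid


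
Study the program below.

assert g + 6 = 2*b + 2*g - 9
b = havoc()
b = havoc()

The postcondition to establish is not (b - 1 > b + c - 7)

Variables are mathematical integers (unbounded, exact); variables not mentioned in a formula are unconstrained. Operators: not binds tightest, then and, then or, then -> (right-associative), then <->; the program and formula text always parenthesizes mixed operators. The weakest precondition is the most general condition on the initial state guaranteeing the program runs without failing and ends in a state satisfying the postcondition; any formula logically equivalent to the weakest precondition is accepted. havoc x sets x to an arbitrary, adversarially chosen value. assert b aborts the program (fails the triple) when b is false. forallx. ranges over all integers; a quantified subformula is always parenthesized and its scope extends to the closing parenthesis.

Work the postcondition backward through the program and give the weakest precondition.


Working backward. After the program, the postcondition not (b - 1 > b + c - 7) must hold; in canonical form it is not (c < 6).
Before havoc b: not (c < 6)
Before havoc b: not (c < 6)
Before assert g + 6 = 2*b + 2*g - 9: 2*b + g = 15 and (not (c < 6))
Answer: WP = 2*b + g = 15 and (not (c < 6))


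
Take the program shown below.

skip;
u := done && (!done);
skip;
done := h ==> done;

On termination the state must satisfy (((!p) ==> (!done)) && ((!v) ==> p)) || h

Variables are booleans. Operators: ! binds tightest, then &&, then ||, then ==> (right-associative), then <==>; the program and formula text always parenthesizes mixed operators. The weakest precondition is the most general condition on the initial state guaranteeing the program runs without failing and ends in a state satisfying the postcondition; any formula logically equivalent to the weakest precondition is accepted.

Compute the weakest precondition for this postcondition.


Working backward. After the program, (((!p) ==> (!done)) && ((!v) ==> p)) || h must hold.
Before done := h ==> done: (((!p) ==> (!(h ==> done))) && ((!v) ==> p)) || h
Before skip: (((!p) ==> (!(h ==> done))) && ((!v) ==> p)) || h
Before u := done && (!done): (((!p) ==> (!(h ==> done))) && ((!v) ==> p)) || h
Before skip: (((!p) ==> (!(h ==> done))) && ((!v) ==> p)) || h
Answer: WP = (((!p) ==> (!(h ==> done))) && ((!v) ==> p)) || h


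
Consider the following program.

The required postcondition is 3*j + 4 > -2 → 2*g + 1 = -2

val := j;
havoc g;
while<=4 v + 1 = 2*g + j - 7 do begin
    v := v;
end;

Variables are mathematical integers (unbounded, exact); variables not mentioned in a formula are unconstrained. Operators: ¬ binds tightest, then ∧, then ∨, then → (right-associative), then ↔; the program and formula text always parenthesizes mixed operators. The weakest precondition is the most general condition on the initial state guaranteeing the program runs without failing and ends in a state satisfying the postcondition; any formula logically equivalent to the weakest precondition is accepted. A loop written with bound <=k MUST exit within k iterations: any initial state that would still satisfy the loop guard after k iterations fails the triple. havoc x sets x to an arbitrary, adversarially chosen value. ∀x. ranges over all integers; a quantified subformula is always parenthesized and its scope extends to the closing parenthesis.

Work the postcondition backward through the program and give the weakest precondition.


Working backward. After the program, the postcondition 3*j + 4 > -2 → 2*g + 1 = -2 must hold; in canonical form it is 3*j > -6 → 2*g = -3.
Before the loop (bound <=4), unroll the exhaustion recursion (WP_0 = exit-now case; WP_j = one more guarded iteration, up to j = 4):
  WP_0: (¬(v = 2*g + j - 8)) ∧ (3*j > -6 → 2*g = -3)
  WP_1: (v = 2*g + j - 8 → ((¬(v = 2*g + j - 8)) ∧ (3*j > -6 → 2*g = -3))) ∧ ((¬(v = 2*g + j - 8)) → (3*j > -6 → 2*g = -3))
  WP_2: (v = 2*g + j - 8 → ((v = 2*g + j - 8 → ((¬(v = 2*g + j - 8)) ∧ (3*j > -6 → 2*g = -3))) ∧ ((¬(v = 2*g + j - 8)) → (3*j > -6 → 2*g = -3)))) ∧ ((¬(v = 2*g + j - 8)) → (3*j > -6 → 2*g = -3))
  WP_3: (v = 2*g + j - 8 → ((v = 2*g + j - 8 → ((v = 2*g + j - 8 → ((¬(v = 2*g + j - 8)) ∧ (3*j > -6 → 2*g = -3))) ∧ ((¬(v = 2*g + j - 8)) → (3*j > -6 → 2*g = -3)))) ∧ ((¬(v = 2*g + j - 8)) → (3*j > -6 → 2*g = -3)))) ∧ ((¬(v = 2*g + j - 8)) → (3*j > -6 → 2*g = -3))
  WP_4: (v = 2*g + j - 8 → ((v = 2*g + j - 8 → ((v = 2*g + j - 8 → ((v = 2*g + j - 8 → ((¬(v = 2*g + j - 8)) ∧ (3*j > -6 → 2*g = -3))) ∧ ((¬(v = 2*g + j - 8)) → (3*j > -6 → 2*g = -3)))) ∧ ((¬(v = 2*g + j - 8)) → (3*j > -6 → 2*g = -3)))) ∧ ((¬(v = 2*g + j - 8)) → (3*j > -6 → 2*g = -3)))) ∧ ((¬(v = 2*g + j - 8)) → (3*j > -6 → 2*g = -3))
So before the loop: (v = 2*g + j - 8 → ((v = 2*g + j - 8 → ((v = 2*g + j - 8 → ((v = 2*g + j - 8 → ((¬(v = 2*g + j - 8)) ∧ (3*j > -6 → 2*g = -3))) ∧ ((¬(v = 2*g + j - 8)) → (3*j > -6 → 2*g = -3)))) ∧ ((¬(v = 2*g + j - 8)) → (3*j > -6 → 2*g = -3)))) ∧ ((¬(v = 2*g + j - 8)) → (3*j > -6 → 2*g = -3)))) ∧ ((¬(v = 2*g + j - 8)) → (3*j > -6 → 2*g = -3))
Before havoc g: ∀g_1. ((v = 2*g_1 + j - 8 → ((v = 2*g_1 + j - 8 → ((v = 2*g_1 + j - 8 → ((v = 2*g_1 + j - 8 → ((¬(v = 2*g_1 + j - 8)) ∧ (3*j > -6 → 2*g_1 = -3))) ∧ ((¬(v = 2*g_1 + j - 8)) → (3*j > -6 → 2*g_1 = -3)))) ∧ ((¬(v = 2*g_1 + j - 8)) → (3*j > -6 → 2*g_1 = -3)))) ∧ ((¬(v = 2*g_1 + j - 8)) → (3*j > -6 → 2*g_1 = -3)))) ∧ ((¬(v = 2*g_1 + j - 8)) → (3*j > -6 → 2*g_1 = -3)))
Before val := j: ∀g_1. ((v = 2*g_1 + j - 8 → ((v = 2*g_1 + j - 8 → ((v = 2*g_1 + j - 8 → ((v = 2*g_1 + j - 8 → ((¬(v = 2*g_1 + j - 8)) ∧ (3*j > -6 → 2*g_1 = -3))) ∧ ((¬(v = 2*g_1 + j - 8)) → (3*j > -6 → 2*g_1 = -3)))) ∧ ((¬(v = 2*g_1 + j - 8)) → (3*j > -6 → 2*g_1 = -3)))) ∧ ((¬(v = 2*g_1 + j - 8)) → (3*j > -6 → 2*g_1 = -3)))) ∧ ((¬(v = 2*g_1 + j - 8)) → (3*j > -6 → 2*g_1 = -3)))
Answer: WP = ∀g_1. ((v = 2*g_1 + j - 8 → ((v = 2*g_1 + j - 8 → ((v = 2*g_1 + j - 8 → ((v = 2*g_1 + j - 8 → ((¬(v = 2*g_1 + j - 8)) ∧ (3*j > -6 → 2*g_1 = -3))) ∧ ((¬(v = 2*g_1 + j - 8)) → (3*j > -6 → 2*g_1 = -3)))) ∧ ((¬(v = 2*g_1 + j - 8)) → (3*j > -6 → 2*g_1 = -3)))) ∧ ((¬(v = 2*g_1 + j - 8)) → (3*j > -6 → 2*g_1 = -3)))) ∧ ((¬(v = 2*g_1 + j - 8)) → (3*j > -6 → 2*g_1 = -3)))
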